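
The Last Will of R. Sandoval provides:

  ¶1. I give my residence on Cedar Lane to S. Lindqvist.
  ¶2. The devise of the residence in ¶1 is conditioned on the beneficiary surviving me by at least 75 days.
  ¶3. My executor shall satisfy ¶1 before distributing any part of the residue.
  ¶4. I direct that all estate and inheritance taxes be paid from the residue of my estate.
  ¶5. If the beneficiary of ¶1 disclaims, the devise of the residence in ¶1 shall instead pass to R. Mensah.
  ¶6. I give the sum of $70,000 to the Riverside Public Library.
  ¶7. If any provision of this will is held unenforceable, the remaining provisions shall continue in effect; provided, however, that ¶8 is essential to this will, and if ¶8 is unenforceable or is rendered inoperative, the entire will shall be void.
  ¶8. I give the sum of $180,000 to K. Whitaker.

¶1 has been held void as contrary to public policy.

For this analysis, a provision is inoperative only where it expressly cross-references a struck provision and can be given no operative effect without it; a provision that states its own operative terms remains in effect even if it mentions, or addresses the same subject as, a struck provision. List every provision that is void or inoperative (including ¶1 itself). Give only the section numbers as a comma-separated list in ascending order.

¶1 is struck. ¶2 operates only by reference to ¶1, so it falls with ¶1. The only function of ¶3 is the priority direction for ¶1, so it cannot stand once ¶1 is removed. ¶5 operates only by reference to ¶1, so it falls with ¶1. ¶7 makes ¶8 an essential term, but ¶8 is unaffected, so the severability proviso in ¶7 preserves the remaining provisions. ¶4, ¶6, ¶7, and ¶8 remain in effect.

1, 2, 3, 5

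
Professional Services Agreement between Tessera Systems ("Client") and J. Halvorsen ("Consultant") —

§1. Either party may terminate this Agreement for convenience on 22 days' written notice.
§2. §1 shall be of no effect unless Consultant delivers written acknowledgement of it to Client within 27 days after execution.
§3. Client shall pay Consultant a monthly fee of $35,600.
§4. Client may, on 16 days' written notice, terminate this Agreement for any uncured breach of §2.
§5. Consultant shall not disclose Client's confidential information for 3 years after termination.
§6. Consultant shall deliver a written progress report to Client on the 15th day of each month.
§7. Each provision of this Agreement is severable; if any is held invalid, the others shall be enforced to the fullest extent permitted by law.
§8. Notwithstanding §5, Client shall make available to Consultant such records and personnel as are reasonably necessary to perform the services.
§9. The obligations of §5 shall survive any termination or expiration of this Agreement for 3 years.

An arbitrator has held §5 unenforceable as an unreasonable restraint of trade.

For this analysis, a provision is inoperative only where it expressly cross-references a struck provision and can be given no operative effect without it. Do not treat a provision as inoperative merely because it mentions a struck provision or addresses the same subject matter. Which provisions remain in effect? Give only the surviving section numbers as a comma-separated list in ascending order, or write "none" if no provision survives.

§5 is struck. §9 has no operative effect of its own apart from §5 and is therefore inoperative. §8 mentions §5 but its own obligation stands independently of §5, so §8 is not affected. §7 is a severability clause and preserves every provision that can still be given independent effect. That leaves §1, §2, §3, §4, §6, §7, and §8 in effect.

1, 2, 3, 4, 6, 7, 8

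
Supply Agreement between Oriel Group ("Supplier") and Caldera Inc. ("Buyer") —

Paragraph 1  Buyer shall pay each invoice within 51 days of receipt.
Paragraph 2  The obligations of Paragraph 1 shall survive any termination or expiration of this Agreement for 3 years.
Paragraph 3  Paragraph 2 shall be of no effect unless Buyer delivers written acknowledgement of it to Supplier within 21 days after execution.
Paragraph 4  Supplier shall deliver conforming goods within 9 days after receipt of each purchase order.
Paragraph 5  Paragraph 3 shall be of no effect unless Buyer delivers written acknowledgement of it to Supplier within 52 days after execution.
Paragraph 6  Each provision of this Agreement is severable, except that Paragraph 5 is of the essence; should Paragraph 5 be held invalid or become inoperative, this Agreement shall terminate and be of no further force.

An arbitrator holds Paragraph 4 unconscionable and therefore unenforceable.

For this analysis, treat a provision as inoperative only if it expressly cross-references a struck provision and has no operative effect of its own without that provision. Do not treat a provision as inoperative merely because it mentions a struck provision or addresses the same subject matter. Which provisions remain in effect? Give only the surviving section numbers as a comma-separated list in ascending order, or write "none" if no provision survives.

1, 2, 3, 5, 6

Paragraph 4 is struck. No other provision's operative terms depend on Paragraph 4. Paragraph 6 makes Paragraph 5 an essential term, but Paragraph 5 is unaffected, so the severability proviso in Paragraph 6 preserves the remaining provisions. The provisions still in force are Paragraph 1, Paragraph 2, Paragraph 3, Paragraph 5, and Paragraph 6.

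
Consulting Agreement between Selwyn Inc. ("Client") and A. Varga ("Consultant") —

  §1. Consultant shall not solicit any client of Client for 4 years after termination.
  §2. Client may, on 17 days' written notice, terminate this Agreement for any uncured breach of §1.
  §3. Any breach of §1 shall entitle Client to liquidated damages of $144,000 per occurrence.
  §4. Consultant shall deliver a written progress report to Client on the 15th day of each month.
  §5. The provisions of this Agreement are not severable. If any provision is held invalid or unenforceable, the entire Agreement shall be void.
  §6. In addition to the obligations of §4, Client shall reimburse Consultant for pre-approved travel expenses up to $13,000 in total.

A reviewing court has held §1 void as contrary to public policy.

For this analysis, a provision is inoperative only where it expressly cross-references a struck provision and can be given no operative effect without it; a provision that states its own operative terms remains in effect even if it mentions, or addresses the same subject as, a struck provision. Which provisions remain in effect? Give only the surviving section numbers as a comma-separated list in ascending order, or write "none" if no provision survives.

§1 is struck. §2 merely fixes the termination right for breach of §1; with §1 gone it has nothing to operate on and falls away. §3 does nothing except set the liquidated-damages amount by reference to §1; with §1 gone it has no independent effect and is inoperative. §5 provides that the Agreement is not severable, so the invalidity of any one provision voids the entire Agreement. No provision of the Agreement survives.

none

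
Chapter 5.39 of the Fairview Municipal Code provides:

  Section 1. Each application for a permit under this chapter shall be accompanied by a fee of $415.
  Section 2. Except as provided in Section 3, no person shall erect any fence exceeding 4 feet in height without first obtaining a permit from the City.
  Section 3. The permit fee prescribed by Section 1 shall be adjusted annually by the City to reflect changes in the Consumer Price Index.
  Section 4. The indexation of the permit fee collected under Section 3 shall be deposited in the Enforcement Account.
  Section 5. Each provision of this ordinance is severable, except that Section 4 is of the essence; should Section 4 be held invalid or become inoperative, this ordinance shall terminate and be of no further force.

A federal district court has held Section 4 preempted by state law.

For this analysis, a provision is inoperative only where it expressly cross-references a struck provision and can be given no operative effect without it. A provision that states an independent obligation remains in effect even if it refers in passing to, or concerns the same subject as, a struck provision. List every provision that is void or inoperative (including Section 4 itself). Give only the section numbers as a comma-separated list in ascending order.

Section 4 is struck. Nothing else in the ordinance is defined by reference to Section 4. Section 5 makes Section 4 an essential term, and Section 4 is the provision held invalid; under Section 5, the entire ordinance is therefore void. No provision of the ordinance survives.

1, 2, 3, 4, 5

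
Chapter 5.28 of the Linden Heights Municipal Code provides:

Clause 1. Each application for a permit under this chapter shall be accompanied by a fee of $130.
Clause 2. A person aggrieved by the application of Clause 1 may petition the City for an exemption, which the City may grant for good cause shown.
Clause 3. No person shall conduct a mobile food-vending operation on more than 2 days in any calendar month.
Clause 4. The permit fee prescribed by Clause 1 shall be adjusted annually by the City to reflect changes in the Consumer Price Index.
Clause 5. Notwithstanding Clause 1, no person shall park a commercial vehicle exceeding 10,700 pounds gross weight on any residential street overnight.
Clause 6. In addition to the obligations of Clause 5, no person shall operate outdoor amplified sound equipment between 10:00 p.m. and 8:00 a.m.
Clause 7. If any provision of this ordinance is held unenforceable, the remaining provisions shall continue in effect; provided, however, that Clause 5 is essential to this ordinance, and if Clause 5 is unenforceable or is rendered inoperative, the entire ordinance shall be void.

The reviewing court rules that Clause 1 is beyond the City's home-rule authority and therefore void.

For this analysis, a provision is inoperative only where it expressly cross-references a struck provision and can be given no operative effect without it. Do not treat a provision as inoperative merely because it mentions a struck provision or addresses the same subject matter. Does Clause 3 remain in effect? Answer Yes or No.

Clause 1 is struck. The only function of Clause 2 is the exemption procedure for Clause 1, so it cannot stand once Clause 1 is removed. The whole of Clause 4 is the indexation of the permit fee, defined by reference to Clause 1, so Clause 4 cannot stand once Clause 1 is removed. Although Clause 5 refers to Clause 1, its operative terms do not depend on Clause 1, so it remains in effect. Clause 7 makes Clause 5 an essential term, but Clause 5 is unaffected, so the severability proviso in Clause 7 preserves the remaining provisions. The provisions still in force are Clause 3, Clause 5, Clause 6, and Clause 7. Clause 3 is among the surviving provisions, so the answer is yes.

Yes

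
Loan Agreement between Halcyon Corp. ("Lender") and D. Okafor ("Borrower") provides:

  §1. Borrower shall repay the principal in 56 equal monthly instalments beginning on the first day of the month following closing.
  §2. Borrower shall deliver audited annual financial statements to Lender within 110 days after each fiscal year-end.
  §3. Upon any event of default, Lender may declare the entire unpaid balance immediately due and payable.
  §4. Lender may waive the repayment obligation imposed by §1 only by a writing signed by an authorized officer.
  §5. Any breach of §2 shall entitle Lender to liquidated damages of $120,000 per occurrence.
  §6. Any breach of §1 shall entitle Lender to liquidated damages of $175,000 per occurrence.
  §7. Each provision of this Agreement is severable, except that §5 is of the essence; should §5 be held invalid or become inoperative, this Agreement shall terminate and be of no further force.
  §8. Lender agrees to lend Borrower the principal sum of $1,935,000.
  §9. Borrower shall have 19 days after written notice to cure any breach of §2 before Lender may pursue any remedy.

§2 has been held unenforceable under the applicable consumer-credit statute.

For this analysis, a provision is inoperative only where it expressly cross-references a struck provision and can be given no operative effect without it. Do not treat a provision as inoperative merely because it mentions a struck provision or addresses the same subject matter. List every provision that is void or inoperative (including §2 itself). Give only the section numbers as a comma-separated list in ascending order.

§2 is struck. §5 does nothing except set the liquidated-damages amount by reference to §2; with §2 gone it has no independent effect and is inoperative. §9 has no operative effect of its own apart from §2 and is therefore inoperative. §7 makes §5 an essential term, and §5 has been rendered inoperative by the cascade; under §7, the entire Agreement is therefore void. No provision of the Agreement survives.

1, 2, 3, 4, 5, 6, 7, 8, 9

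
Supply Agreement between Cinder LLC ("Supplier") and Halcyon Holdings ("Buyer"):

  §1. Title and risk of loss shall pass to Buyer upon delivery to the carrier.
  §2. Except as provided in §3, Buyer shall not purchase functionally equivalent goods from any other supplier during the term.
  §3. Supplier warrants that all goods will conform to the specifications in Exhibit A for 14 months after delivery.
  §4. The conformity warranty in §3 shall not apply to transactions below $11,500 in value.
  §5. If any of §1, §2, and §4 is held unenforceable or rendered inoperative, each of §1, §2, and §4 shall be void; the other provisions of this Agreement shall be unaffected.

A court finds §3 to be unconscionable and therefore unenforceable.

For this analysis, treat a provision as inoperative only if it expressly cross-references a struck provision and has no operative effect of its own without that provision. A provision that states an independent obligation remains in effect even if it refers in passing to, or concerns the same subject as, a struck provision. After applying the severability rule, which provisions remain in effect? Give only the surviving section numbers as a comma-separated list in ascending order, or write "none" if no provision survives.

§3 is struck. §4 has no operative effect of its own apart from §3 and is therefore inoperative. §5 declares §1, §2, and §4 mutually dependent; since one of them has fallen, all of them are of no effect. That brings down §1 and §2 as well. The remainder continues in force under §5. Only §5 remains in effect.

5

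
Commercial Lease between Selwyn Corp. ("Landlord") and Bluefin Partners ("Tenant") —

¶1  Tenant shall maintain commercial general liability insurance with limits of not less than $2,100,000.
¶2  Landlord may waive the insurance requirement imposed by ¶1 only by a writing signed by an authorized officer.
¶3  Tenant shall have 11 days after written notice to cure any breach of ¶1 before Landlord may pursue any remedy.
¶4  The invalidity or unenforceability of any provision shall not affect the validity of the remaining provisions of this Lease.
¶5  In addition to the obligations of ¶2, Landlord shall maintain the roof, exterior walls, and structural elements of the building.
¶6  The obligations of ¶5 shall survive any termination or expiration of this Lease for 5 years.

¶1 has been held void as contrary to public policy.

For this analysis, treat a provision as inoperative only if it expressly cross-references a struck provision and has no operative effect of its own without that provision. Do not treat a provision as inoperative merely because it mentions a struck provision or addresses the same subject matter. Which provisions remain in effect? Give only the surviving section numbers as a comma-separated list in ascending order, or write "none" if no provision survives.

4, 5, 6

¶1 is struck. The only function of ¶2 is the waiver condition for ¶1, so it cannot stand once ¶1 is removed. ¶3 operates only by reference to ¶1, so it falls with ¶1. Although ¶5 refers to ¶2, its operative terms do not depend on ¶2, so it remains in effect. ¶4 is a severability clause and preserves every provision that can still be given independent effect. That leaves ¶4, ¶5, and ¶6 in effect.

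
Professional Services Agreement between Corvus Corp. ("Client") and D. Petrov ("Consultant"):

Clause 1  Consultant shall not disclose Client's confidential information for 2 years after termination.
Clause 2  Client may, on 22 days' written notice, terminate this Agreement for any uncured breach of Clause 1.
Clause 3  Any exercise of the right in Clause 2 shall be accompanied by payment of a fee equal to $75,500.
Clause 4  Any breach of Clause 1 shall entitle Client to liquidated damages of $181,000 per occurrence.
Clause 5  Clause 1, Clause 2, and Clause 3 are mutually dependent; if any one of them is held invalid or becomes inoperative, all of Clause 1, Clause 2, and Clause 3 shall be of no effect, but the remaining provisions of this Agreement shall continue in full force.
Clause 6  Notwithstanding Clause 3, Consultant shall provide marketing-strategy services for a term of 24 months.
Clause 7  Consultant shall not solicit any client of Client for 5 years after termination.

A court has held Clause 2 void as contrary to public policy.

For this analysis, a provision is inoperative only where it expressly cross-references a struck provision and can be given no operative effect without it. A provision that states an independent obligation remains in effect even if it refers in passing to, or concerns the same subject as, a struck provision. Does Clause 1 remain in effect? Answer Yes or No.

No

Clause 2 is struck. The only function of Clause 3 is the exercise fee for Clause 2, so it cannot stand once Clause 2 is removed. Clause 6 mentions Clause 3 but its own obligation stands independently of Clause 3, so Clause 6 is not affected. Clause 5 declares Clause 1, Clause 2, and Clause 3 mutually dependent; since one of them has fallen, all of them are of no effect. That brings down Clause 1 as well. Clause 4 in turn depends solely on a provision now struck and likewise falls. The remainder continues in force under Clause 5. Clause 5, Clause 6, and Clause 7 remain in effect. Clause 1 is among the inoperative provisions, so the answer is no.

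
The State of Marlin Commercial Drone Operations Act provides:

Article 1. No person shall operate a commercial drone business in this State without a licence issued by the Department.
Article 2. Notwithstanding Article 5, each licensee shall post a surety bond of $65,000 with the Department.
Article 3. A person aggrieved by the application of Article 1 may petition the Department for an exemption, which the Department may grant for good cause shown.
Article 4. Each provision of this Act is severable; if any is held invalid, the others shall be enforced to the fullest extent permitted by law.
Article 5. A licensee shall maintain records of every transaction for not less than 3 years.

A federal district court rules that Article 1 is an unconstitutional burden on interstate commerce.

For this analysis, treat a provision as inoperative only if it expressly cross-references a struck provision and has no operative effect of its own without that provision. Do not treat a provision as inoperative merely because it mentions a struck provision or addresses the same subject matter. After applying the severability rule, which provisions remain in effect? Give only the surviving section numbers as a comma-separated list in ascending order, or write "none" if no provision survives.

2, 4, 5

Article 1 is struck. Article 3 merely fixes the exemption procedure for Article 1; with Article 1 gone it has nothing to operate on and falls away. Article 4 is a severability clause and preserves every provision that can still be given independent effect. That leaves Article 2, Article 4, and Article 5 in effect.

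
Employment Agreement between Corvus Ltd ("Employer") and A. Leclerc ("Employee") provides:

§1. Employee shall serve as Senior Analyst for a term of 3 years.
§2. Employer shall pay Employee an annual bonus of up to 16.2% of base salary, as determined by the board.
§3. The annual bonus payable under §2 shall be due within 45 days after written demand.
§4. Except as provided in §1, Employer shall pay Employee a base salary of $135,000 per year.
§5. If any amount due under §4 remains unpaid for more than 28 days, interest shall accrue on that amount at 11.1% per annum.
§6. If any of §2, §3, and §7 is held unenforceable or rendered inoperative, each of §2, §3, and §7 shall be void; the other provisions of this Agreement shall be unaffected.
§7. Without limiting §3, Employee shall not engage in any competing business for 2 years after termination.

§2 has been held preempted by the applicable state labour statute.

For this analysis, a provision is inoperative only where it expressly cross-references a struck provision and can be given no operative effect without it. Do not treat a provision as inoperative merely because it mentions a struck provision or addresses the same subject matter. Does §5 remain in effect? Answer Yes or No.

§2 is struck. §3 has no operative effect of its own apart from §2 and is therefore inoperative. §6 declares §2, §3, and §7 mutually dependent; since one of them has fallen, all of them are of no effect. That brings down §7 as well. The remainder continues in force under §6. §1, §4, §5, and §6 remain in effect. §5 is among the surviving provisions, so the answer is yes.

Yes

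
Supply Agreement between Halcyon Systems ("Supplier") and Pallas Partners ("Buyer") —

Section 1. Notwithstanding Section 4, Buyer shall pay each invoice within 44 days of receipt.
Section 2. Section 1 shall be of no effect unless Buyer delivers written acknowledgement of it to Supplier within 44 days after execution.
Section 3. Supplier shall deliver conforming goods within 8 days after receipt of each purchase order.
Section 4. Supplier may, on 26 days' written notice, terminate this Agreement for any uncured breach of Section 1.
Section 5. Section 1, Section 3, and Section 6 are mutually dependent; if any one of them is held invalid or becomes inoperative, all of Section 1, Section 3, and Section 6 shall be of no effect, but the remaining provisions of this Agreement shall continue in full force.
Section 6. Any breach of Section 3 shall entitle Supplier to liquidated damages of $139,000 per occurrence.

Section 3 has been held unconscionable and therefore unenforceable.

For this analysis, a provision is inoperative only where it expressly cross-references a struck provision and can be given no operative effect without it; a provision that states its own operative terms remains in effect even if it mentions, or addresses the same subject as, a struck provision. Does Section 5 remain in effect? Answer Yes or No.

Section 3 is struck. Section 6 operates only by reference to Section 3, so it falls with Section 3. Section 5 declares Section 1, Section 3, and Section 6 mutually dependent; since one of them has fallen, all of them are of no effect. That brings down Section 1 as well. Section 2 and Section 4 in turn depend solely on a provision now struck and likewise fall. The remainder continues in force under Section 5. Only Section 5 remains in effect. Section 5 is among the surviving provisions, so the answer is yes.

Yes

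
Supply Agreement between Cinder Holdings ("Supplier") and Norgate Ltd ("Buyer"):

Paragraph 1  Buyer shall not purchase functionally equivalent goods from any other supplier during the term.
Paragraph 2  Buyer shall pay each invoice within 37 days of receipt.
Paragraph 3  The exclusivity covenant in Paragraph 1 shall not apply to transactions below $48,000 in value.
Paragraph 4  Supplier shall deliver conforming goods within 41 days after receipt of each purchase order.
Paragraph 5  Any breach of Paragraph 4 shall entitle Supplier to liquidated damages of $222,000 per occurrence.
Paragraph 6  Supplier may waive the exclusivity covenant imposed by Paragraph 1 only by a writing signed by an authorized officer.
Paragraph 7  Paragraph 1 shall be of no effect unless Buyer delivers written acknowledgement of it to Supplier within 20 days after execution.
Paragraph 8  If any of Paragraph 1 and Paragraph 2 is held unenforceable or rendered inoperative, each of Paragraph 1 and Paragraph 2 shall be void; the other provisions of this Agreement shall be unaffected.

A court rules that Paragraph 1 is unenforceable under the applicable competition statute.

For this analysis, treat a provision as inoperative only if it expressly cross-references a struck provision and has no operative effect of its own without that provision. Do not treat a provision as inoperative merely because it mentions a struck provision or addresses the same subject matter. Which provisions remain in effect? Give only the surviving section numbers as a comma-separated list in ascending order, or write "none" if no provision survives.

4, 5, 8

Paragraph 1 is struck. Paragraph 3 operates only by reference to Paragraph 1, so it falls with Paragraph 1. Paragraph 6 has no operative effect of its own apart from Paragraph 1 and is therefore inoperative. The only function of Paragraph 7 is the acknowledgement condition for Paragraph 1, so it cannot stand once Paragraph 1 is removed. Paragraph 8 declares Paragraph 1 and Paragraph 2 mutually dependent; since one of them has fallen, all of them are of no effect. That brings down Paragraph 2 as well. The remainder continues in force under Paragraph 8. The provisions still in force are Paragraph 4, Paragraph 5, and Paragraph 8.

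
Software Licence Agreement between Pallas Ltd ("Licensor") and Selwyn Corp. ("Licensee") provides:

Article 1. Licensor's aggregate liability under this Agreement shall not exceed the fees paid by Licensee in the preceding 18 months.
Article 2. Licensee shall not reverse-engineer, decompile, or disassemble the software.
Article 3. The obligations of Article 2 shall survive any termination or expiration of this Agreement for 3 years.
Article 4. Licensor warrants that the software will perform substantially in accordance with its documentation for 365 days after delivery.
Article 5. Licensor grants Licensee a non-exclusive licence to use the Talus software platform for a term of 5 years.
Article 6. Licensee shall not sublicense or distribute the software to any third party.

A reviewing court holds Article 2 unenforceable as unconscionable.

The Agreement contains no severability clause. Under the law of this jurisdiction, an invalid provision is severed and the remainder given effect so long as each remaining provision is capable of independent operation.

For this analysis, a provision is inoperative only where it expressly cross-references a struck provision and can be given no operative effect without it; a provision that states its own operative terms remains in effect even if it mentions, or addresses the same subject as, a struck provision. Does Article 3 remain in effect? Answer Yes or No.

Article 2 is struck. Article 3 has no operative effect of its own apart from Article 2 and is therefore inoperative. With no severability clause, the stated default rule severs what cannot stand and enforces each remaining provision that can operate on its own. That leaves Article 1, Article 4, Article 5, and Article 6 in effect. Article 3 is among the inoperative provisions, so the answer is no.

No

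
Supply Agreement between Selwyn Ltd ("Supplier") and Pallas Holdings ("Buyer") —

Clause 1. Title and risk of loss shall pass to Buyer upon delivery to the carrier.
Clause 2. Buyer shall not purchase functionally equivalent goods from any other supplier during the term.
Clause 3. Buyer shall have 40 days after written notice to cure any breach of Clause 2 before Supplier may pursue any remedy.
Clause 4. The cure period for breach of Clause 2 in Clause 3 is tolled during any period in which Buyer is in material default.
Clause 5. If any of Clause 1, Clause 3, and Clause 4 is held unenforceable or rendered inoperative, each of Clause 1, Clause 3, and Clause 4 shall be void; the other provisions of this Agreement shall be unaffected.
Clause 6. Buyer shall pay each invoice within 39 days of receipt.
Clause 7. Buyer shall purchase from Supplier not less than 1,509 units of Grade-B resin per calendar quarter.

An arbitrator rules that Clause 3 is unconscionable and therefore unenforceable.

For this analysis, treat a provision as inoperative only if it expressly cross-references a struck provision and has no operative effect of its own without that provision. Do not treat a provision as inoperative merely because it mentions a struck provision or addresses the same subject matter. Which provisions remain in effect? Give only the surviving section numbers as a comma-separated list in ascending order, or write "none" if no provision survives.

Clause 3 is struck. The whole of Clause 4 is the tolling of the cure period for breach of Clause 2, defined by reference to Clause 3, so Clause 4 cannot stand once Clause 3 is removed. Clause 5 declares Clause 1, Clause 3, and Clause 4 mutually dependent; since one of them has fallen, all of them are of no effect. That brings down Clause 1 as well. The remainder continues in force under Clause 5. The provisions still in force are Clause 2, Clause 5, Clause 6, and Clause 7.

2, 5, 6, 7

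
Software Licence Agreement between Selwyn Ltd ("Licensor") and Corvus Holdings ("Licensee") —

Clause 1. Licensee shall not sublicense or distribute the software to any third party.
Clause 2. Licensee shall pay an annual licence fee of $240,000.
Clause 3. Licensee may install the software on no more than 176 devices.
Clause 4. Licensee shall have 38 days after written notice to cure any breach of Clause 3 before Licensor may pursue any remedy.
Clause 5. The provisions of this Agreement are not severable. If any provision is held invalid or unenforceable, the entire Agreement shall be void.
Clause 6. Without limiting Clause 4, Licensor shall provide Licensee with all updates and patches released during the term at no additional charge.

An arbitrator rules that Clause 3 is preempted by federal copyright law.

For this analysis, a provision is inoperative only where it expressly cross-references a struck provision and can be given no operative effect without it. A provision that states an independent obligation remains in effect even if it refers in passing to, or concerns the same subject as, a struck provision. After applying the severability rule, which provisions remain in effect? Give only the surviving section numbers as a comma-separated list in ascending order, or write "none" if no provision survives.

none

Clause 3 is struck. Clause 4 operates only by reference to Clause 3, so it falls with Clause 3. Clause 5 provides that the Agreement is not severable, so the invalidity of any one provision voids the entire Agreement. No provision of the Agreement survives.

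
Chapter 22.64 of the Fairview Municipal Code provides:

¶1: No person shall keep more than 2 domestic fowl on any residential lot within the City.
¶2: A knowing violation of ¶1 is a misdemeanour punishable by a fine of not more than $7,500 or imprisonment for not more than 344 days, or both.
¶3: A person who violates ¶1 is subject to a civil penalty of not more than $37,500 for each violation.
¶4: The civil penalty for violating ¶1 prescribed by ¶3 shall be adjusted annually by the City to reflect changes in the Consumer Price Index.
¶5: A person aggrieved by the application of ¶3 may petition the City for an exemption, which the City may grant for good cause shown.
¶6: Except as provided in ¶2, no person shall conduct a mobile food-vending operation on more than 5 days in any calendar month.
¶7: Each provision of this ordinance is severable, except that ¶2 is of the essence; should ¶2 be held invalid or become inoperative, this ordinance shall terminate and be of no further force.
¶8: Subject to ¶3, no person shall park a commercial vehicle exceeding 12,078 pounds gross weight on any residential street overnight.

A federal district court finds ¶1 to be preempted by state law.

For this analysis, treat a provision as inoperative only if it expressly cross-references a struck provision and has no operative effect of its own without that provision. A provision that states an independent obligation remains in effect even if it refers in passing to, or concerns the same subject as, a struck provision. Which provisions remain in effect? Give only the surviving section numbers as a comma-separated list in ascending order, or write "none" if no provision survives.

¶1 is struck. The only function of ¶2 is the criminal penalty for violating ¶1, so it cannot stand once ¶1 is removed. The only function of ¶3 is the civil penalty for violating ¶1, so it cannot stand once ¶1 is removed. ¶4 has no operative effect of its own apart from ¶3 and is therefore inoperative. The only function of ¶5 is the exemption procedure for ¶3, so it cannot stand once ¶3 is removed. ¶7 makes ¶2 an essential term, and ¶2 has been rendered inoperative by the cascade; under ¶7, the entire ordinance is therefore void. No provision of the ordinance survives.

none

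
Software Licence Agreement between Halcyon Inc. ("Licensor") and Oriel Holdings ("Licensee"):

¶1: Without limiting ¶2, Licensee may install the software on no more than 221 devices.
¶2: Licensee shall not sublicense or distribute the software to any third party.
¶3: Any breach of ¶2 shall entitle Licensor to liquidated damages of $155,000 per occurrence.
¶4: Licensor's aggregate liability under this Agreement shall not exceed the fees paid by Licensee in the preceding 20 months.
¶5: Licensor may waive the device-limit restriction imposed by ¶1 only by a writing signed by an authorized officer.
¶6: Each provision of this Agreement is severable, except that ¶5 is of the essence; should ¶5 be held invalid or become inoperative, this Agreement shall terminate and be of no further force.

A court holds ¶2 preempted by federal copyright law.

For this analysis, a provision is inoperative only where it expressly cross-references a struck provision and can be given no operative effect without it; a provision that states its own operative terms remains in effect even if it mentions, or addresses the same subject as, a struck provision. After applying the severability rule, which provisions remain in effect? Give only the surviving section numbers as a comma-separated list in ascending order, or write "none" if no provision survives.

1, 4, 5, 6

¶2 is struck. ¶3 does nothing except set the liquidated-damages amount by reference to ¶2; with ¶2 gone it has no independent effect and is inoperative. Although ¶1 refers to ¶2, its operative terms do not depend on ¶2, so it remains in effect. ¶6 makes ¶5 an essential term, but ¶5 is unaffected, so the severability proviso in ¶6 preserves the remaining provisions. ¶1, ¶4, ¶5, and ¶6 remain in effect.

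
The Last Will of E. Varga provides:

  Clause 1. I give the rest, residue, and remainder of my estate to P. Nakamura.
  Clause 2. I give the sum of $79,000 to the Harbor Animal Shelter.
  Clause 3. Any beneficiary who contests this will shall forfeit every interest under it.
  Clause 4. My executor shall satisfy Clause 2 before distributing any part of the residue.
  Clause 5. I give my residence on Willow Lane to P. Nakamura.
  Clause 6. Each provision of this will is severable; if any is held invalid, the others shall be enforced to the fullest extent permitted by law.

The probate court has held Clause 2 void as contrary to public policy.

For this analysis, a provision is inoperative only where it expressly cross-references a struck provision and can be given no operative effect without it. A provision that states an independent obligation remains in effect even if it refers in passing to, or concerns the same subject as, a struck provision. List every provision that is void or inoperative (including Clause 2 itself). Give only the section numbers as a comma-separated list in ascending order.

2, 4

Clause 2 is struck. Clause 4 has no operative effect of its own apart from Clause 2 and is therefore inoperative. Under the severability clause in Clause 6, the remaining provisions continue in force. The provisions still in force are Clause 1, Clause 3, Clause 5, and Clause 6.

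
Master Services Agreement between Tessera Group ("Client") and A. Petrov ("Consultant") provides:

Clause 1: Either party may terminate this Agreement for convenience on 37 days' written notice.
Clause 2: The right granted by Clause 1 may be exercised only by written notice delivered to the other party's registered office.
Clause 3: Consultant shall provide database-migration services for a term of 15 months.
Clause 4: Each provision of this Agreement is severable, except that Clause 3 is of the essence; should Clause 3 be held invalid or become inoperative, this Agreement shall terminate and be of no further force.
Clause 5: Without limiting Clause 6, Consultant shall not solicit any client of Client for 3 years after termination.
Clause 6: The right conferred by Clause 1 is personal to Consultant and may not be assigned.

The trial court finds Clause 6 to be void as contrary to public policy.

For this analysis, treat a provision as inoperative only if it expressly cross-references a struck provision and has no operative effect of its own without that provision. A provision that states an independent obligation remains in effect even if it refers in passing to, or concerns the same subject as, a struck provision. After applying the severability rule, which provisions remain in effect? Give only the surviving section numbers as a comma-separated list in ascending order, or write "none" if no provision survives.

Clause 6 is struck. Clause 5 mentions Clause 6 but its own obligation stands independently of Clause 6, so Clause 5 is not affected. No other provision's operative terms depend on Clause 6. Clause 4 makes Clause 3 an essential term, but Clause 3 is unaffected, so the severability proviso in Clause 4 preserves the remaining provisions. The provisions still in force are Clause 1, Clause 2, Clause 3, Clause 4, and Clause 5.

1, 2, 3, 4, 5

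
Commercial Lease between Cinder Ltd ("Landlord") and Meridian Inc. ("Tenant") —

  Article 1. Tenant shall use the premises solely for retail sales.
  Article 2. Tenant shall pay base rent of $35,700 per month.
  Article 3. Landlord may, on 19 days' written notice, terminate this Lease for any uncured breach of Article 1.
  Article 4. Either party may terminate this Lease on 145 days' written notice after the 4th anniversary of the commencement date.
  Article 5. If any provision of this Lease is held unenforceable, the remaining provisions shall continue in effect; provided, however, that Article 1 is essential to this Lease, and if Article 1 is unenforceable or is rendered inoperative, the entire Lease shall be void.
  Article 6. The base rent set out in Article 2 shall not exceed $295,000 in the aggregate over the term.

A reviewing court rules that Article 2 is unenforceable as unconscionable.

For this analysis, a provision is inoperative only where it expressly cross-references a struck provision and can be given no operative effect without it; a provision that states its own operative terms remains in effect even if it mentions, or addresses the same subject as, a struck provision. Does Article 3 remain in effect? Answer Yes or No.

Article 2 is struck. Article 6 operates only by reference to Article 2, so it falls with Article 2. Article 5 makes Article 1 an essential term, but Article 1 is unaffected, so the severability proviso in Article 5 preserves the remaining provisions. Article 1, Article 3, Article 4, and Article 5 remain in effect. Article 3 is among the surviving provisions, so the answer is yes.

Yes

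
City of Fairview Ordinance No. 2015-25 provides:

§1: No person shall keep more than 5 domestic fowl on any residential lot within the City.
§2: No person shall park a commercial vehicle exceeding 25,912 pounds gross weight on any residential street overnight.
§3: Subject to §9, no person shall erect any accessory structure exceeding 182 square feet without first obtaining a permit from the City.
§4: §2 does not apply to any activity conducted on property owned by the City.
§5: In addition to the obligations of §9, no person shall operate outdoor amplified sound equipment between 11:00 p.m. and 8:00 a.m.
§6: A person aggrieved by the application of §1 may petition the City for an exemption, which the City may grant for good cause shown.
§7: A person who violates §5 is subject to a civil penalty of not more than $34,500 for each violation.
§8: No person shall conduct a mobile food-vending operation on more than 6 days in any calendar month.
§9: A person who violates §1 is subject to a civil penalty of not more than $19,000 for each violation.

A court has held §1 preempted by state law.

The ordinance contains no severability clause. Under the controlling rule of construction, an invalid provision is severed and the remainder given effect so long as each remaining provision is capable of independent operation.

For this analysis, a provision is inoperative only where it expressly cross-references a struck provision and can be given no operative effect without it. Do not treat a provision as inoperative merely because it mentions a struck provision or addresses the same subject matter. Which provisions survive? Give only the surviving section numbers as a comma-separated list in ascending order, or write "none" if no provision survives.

§1 is struck. §6 merely fixes the exemption procedure for §1; with §1 gone it has nothing to operate on and falls away. §9 has no operative effect of its own apart from §1 and is therefore inoperative. Although §3 refers to §9, its operative terms do not depend on §9, so it remains in effect. §5 mentions §9 but its own obligation stands independently of §9, so §5 is not affected. Under the stated default rule, only provisions that cannot operate independently fall away; the rest are enforced. §2, §3, §4, §5, §7, and §8 remain in effect.

2, 3, 4, 5, 7, 8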